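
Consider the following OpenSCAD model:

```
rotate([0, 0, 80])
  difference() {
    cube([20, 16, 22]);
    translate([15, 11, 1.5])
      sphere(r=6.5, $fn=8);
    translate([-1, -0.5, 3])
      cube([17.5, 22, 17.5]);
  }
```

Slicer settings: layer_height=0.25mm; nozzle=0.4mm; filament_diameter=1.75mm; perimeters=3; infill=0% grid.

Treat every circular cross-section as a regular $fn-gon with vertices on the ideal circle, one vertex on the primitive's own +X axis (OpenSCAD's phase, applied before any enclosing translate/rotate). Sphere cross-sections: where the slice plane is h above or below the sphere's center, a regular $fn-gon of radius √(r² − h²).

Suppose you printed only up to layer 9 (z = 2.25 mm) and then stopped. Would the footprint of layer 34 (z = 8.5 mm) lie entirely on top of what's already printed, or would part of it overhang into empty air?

part overhangs

Compare the two slices. At z = 2.25: the cube (footprint 20×16) is included at this height (area 320.00 mm²); the sphere at (15, 11): section is a regular 8-gon, circumradius = √(r²−h²) = √(6.5²−0.75²) = 6.457 (area = (8/2)·6.457²·sin(360°/8) = 117.91 mm²); the cube at (-1, -0.5) is absent (z outside [3, 20.5]); Subtracting the remaining from the first: starting from the 20×16 cube (320.00 mm²), the r=6.5 sphere at (15, 11) partially overlaps it — only the 107.67 mm² overlap (of its 117.91 mm²) is removed, clipping the outline — area = 212.33 mm²; (whole slice rotated 80° about Z — lengths, areas and connectivity unchanged). At z = 8.5: the 20×16 cube contributes its full rectangle (area 320.00 mm²); the sphere at (15, 11) is not intersected at this z (|z−center|=7.000 > r=6.5); the cube at (-1, -0.5) (footprint 17.5×22) is included at this height (area 385.00 mm²); Taking the first minus the rest: starting from the 20×16 cube (320.00 mm²), the 17.5×22 cube at (-1, -0.5) partially overlaps it — only the 264.00 mm² overlap (of its 385.00 mm²) is removed, clipping the outline — area = 56.00 mm²; (whole slice rotated 80° about Z — lengths, areas and connectivity unchanged). Checking containment: at z = 8.5 the cross-section extends beyond the z = 2.25 cross-section by about 34.55 mm².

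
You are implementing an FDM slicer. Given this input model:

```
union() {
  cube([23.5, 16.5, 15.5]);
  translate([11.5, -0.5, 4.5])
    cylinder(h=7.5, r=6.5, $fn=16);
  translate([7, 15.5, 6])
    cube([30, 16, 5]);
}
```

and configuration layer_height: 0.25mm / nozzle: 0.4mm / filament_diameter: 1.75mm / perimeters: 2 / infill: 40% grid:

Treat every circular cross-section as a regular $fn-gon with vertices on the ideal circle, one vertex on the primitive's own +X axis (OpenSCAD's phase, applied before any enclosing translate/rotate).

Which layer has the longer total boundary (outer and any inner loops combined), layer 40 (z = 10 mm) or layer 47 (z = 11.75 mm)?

layer 40 (z = 10 mm)

Layer 40 (z = 10): the 23.5×16.5 cube contributes its full rectangle (perimeter 80.00 mm); the r=6.5 cylinder at (11.5, -0.5) gives a regular 16-gon of circumradius 6.5 (constant along its height) (perimeter = 2·16·6.500·sin(180°/16) = 40.58 mm); the 30×16 cube at (7, 15.5) contributes its full rectangle (perimeter 92.00 mm); Combining (union): the regions partially overlap (shared area 74.72 mm²), so the edge portions inside another operand are dropped and the merged outline is re-measured after clipping — boundary = 145.51 mm. So its perimeter = 145.51 mm. Layer 47 (z = 11.75): the cube (footprint 23.5×16.5) is included at this height (perimeter 80.00 mm); the r=6.5 cylinder at (11.5, -0.5) gives a regular 16-gon of circumradius 6.5 (constant along its height) (perimeter = 2·16·6.500·sin(180°/16) = 40.58 mm); the cube at (7, 15.5) does not reach this height (z outside [6, 11]); Taking the union: the regions partially overlap (shared area 58.22 mm²), so the edge portions inside another operand are dropped and the merged outline is re-measured after clipping — boundary = 88.51 mm. So its perimeter = 88.51 mm. Layer 40 is larger (145.51 vs 88.51 mm).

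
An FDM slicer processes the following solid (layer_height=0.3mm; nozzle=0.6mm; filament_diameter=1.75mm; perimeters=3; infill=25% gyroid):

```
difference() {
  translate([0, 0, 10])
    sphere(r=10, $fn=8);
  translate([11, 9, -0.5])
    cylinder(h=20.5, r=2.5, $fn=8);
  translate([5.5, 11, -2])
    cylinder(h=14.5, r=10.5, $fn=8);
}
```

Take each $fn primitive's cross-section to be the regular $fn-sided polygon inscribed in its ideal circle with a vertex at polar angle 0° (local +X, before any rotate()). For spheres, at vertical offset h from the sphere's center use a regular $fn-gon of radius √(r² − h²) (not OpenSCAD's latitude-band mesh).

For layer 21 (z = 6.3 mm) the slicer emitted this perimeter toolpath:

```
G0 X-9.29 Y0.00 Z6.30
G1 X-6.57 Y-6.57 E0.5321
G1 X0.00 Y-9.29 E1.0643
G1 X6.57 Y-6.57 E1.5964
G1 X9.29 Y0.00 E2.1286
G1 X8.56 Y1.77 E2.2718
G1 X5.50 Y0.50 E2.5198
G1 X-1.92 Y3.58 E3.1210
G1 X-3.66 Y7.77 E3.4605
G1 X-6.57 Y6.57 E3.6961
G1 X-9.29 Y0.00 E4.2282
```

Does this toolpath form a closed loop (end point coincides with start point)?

Start point (G0): (-9.29, 0.00). End point (last G1): the path returns to the start — closed.

yes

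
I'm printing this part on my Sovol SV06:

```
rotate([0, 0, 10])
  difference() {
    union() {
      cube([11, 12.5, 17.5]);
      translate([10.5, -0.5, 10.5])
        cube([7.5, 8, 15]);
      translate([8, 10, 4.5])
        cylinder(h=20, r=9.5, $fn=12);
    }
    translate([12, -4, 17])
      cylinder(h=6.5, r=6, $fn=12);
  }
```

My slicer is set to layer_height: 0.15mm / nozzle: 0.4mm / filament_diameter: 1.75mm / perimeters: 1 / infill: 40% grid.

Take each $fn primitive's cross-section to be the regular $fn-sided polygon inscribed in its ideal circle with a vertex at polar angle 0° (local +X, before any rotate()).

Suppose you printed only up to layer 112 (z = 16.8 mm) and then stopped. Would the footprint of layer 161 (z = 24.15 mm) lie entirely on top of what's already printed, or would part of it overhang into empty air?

entirely on top

Compare the two slices. At z = 16.8: the 11×12.5 cube contributes its full rectangle (area 137.50 mm²); the cube at (10.5, -0.5) (footprint 7.5×8) is included at this height (area 60.00 mm²); the r=9.5 cylinder at (8, 10) contributes a regular 12-gon of circumradius 9.5 (area = (12/2)·9.500²·sin(360°/12) = 270.75 mm²); Combining (union): the regions partially overlap — summed areas 468.25 mm² minus the doubly-counted overlap 147.08 mm² gives 321.17 mm² — area = 321.17 mm²; the cylinder at (12, -4) is not intersected at this z (z outside [17, 23.5]); Subtracting the remaining from the first: none of the subtracted shapes is present at this height, so that combined region is unchanged — area = 321.17 mm²; (rotated 10° about Z; rotation is an isometry so areas/perimeters/island counts are preserved). At z = 24.15: the cube is absent (z outside [0, 17.5]); the cube at (10.5, -0.5) (footprint 7.5×8) is included at this height (area 60.00 mm²); the r=9.5 cylinder at (8, 10) gives a regular 12-gon of circumradius 9.5 (constant along its height) (area = (12/2)·9.500²·sin(360°/12) = 270.75 mm²); Combining (union): the regions partially overlap — summed areas 330.75 mm² minus the doubly-counted overlap 28.11 mm² gives 302.64 mm² — area = 302.64 mm²; the cylinder at (12, -4) is not intersected at this z (z outside [17, 23.5]); After the difference (first − rest): none of the subtracted shapes is present at this height, so that combined region is unchanged — area = 302.64 mm²; (rotated 10° about Z; rotation is an isometry so areas/perimeters/island counts are preserved). Checking containment: the cross-section at z = 24.15 is a subset of the cross-section at z = 16.8.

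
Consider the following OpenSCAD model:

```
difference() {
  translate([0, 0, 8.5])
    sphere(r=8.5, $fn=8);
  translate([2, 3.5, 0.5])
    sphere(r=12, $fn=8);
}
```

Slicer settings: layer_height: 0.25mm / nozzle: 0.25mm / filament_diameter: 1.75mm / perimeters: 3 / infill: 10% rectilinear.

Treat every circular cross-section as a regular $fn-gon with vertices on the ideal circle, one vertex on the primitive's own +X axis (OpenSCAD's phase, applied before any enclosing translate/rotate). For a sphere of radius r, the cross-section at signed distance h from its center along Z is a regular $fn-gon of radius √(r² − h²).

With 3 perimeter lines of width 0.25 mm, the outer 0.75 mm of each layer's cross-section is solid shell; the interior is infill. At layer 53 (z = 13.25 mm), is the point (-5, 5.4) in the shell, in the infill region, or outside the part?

At z = 13.25 mm: the r=8.5 sphere contributes a regular 8-gon of circumradius √(8.5²−4.75²) = 7.049; the sphere at (2, 3.5) does not reach this height (|z−center|=12.750 > r=12); After the difference (first − rest): none of the subtracted shapes is present at this height, so the r=8.5 sphere is unchanged — 1 connected region. Overall, the cross-section is a single solid region. The nearest boundary edge runs (0.00, 7.05)→(-4.98, 4.98); distance from the point to it = 0.39 mm. The point is not inside any of the regions above, so it lies outside the cross-section (0.39 mm from the nearest boundary).

outside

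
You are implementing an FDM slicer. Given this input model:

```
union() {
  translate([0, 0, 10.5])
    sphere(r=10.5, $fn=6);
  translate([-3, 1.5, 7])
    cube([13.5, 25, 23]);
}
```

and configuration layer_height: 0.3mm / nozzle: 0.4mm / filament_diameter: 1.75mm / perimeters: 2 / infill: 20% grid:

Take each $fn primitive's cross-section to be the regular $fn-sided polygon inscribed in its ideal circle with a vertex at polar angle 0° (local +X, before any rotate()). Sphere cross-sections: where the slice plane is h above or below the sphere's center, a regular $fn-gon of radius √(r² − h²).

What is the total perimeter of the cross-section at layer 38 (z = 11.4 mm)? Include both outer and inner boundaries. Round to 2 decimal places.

At z = 11.4 mm: the r=10.5 sphere contributes a regular 6-gon of circumradius √(10.5²−0.9²) = 10.461 (perimeter = 2·6·10.461·sin(180°/6) = 62.77 mm); the cube at (-3, 1.5) is present — its section is the full 13.5×25 rectangle (perimeter 77.00 mm); Taking the union: the regions partially overlap (shared area 78.72 mm²), so the edge portions inside another operand are dropped and the merged outline is re-measured after clipping — boundary = 102.65 mm. Overall, the cross-section is a single solid region. Total boundary length (outer) = 102.65 mm.

102.65 mm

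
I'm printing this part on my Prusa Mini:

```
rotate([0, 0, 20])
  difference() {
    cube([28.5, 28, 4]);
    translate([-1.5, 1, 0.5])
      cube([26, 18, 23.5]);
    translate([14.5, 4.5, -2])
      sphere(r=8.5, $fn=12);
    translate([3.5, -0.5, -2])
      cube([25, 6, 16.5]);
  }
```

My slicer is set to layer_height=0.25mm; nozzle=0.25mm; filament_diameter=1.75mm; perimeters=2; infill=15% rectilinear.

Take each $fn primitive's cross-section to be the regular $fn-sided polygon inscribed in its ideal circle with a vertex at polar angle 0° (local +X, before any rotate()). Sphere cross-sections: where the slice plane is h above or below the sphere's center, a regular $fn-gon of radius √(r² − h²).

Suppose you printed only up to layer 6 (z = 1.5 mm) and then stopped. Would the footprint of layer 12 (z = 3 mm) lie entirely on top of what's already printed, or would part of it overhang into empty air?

entirely on top

Compare the two slices. At z = 1.5: the cube (footprint 28.5×28) is included at this height (area 798.00 mm²); the cube at (-1.5, 1) (footprint 26×18) is included at this height (area 468.00 mm²); the r=8.5 sphere at (14.5, 4.5) slices to a regular 12-gon of circumradius 7.746 (√(r²−h²) with h=3.5 from center) (area = (12/2)·7.746²·sin(360°/12) = 180.00 mm²); the 25×6 cube at (3.5, -0.5) contributes its full rectangle (area 150.00 mm²); Subtracting the remaining from the first: starting from the 28.5×28 cube (798.00 mm²), the 26×18 cube at (-1.5, 1) partially overlaps it — only the 441.00 mm² overlap (of its 468.00 mm²) is removed, clipping the outline; the r=8.5 sphere at (14.5, 4.5) partially overlaps it — only the 13.06 mm² overlap (of its 180.00 mm²) is removed, clipping the outline; the 25×6 cube at (3.5, -0.5) partially overlaps it — only the 29.94 mm² overlap (of its 150.00 mm²) is removed, clipping the outline — area = 314.00 mm²; (whole slice rotated 20° about Z — lengths, areas and connectivity unchanged). At z = 3: the 28.5×28 cube contributes its full rectangle (area 798.00 mm²); the 26×18 cube at (-1.5, 1) contributes its full rectangle (area 468.00 mm²); the sphere at (14.5, 4.5): section is a regular 12-gon, circumradius = √(r²−h²) = √(8.5²−5²) = 6.874 (area = (12/2)·6.874²·sin(360°/12) = 141.75 mm²); the 25×6 cube at (3.5, -0.5) contributes its full rectangle (area 150.00 mm²); Subtracting the remaining from the first: starting from the 28.5×28 cube (798.00 mm²), the 26×18 cube at (-1.5, 1) partially overlaps it — only the 441.00 mm² overlap (of its 468.00 mm²) is removed, clipping the outline; the r=8.5 sphere at (14.5, 4.5) partially overlaps it — only the 10.78 mm² overlap (of its 141.75 mm²) is removed, clipping the outline; the 25×6 cube at (3.5, -0.5) partially overlaps it — only the 32.22 mm² overlap (of its 150.00 mm²) is removed, clipping the outline — area = 314.00 mm²; (whole slice rotated 20° about Z — lengths, areas and connectivity unchanged). Checking containment: the cross-section at z = 3 is a subset of the cross-section at z = 1.5.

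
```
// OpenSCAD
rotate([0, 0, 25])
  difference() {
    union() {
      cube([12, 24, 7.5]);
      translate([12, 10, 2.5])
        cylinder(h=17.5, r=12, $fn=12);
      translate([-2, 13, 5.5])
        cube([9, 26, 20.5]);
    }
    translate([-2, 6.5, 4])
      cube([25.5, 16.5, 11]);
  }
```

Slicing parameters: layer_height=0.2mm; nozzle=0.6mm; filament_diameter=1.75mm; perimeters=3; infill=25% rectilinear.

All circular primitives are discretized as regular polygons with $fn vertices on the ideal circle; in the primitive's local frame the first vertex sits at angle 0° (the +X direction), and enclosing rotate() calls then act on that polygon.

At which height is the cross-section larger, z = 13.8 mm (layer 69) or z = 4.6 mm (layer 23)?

layer 69 (z = 13.8 mm)

Layer 69 (z = 13.8): the cube does not reach this height (z outside [0, 7.5]); the r=12 cylinder at (12, 10) contributes a regular 12-gon of circumradius 12 (area = (12/2)·12.000²·sin(360°/12) = 432.00 mm²); the 9×26 cube at (-2, 13) contributes its full rectangle (area 234.00 mm²); Merging all regions: the regions partially overlap — summed areas 666.00 mm² minus the doubly-counted overlap 31.56 mm² gives 634.44 mm² — area = 634.44 mm²; the 25.5×16.5 cube at (-2, 6.5) contributes its full rectangle (area 420.75 mm²); After the difference (first − rest): starting from that combined region (634.44 mm²), the 25.5×16.5 cube at (-2, 6.5) partially overlaps it — only the 354.23 mm² overlap (of its 420.75 mm²) is removed, clipping the outline — area = 280.22 mm²; (whole slice rotated 25° about Z — lengths, areas and connectivity unchanged). So its area = 280.22 mm². Layer 23 (z = 4.6): the cube (footprint 12×24) is included at this height (area 288.00 mm²); the r=12 cylinder at (12, 10) contributes a regular 12-gon of circumradius 12 (area = (12/2)·12.000²·sin(360°/12) = 432.00 mm²); the cube at (-2, 13) is absent (z outside [5.5, 26]); Taking the union: the regions partially overlap — summed areas 720.00 mm² minus the doubly-counted overlap 208.75 mm² gives 511.25 mm² — area = 511.25 mm²; the 25.5×16.5 cube at (-2, 6.5) contributes its full rectangle (area 420.75 mm²); Subtracting the remaining from the first: starting from that combined region (511.25 mm²), the 25.5×16.5 cube at (-2, 6.5) partially overlaps it — only the 345.43 mm² overlap (of its 420.75 mm²) is removed, clipping the outline — area = 165.83 mm²; (whole slice rotated 25° about Z — lengths, areas and connectivity unchanged). So its area = 165.83 mm². Layer 69 is larger (280.22 vs 165.83 mm²).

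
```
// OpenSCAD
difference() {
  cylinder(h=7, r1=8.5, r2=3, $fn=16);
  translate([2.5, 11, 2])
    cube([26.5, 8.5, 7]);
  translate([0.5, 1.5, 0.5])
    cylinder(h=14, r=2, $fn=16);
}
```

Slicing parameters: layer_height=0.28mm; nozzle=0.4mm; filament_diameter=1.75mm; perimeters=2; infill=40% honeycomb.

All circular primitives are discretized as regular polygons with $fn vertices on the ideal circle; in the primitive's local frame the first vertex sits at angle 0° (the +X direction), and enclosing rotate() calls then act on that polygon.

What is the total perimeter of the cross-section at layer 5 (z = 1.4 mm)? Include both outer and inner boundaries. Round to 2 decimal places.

58.68 mm

At z = 1.4 mm: the cone: at t=0.200 of its height the radius interpolates to r₁+(r₂−r₁)t = 7.400, giving a regular 16-gon of that circumradius (perimeter = 2·16·7.400·sin(180°/16) = 46.20 mm); the cube at (2.5, 11) is not intersected at this z (z outside [2, 9]); the r=2 cylinder at (0.5, 1.5) contributes a regular 16-gon of circumradius 2 (perimeter = 2·16·2.000·sin(180°/16) = 12.49 mm); Taking the first minus the rest: starting from the cone, the r=2 cylinder at (0.5, 1.5) lies wholly inside it (removes its full 12.25 mm² and its 12.49 mm outline becomes a hole wall) — boundary (outer + 1 inner loop) = 58.68 mm. Overall, the cross-section is one region with 1 hole. Total boundary length (outer + inner) = 58.68 mm.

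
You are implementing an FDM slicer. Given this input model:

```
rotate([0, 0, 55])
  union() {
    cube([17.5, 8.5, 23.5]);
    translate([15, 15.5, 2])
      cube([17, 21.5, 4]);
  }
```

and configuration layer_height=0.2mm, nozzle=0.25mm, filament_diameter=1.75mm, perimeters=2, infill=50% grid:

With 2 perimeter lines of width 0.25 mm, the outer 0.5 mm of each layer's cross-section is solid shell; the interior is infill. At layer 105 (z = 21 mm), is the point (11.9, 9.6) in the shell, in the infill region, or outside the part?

At z = 21 mm: the 17.5×8.5 cube contributes its full rectangle; the cube at (15, 15.5) is absent (z outside [2, 6]); Taking the union: only the 17.5×8.5 cube is present, so the union is just that shape — 1 connected region; (rotated 55° about Z; rotation is an isometry so areas/perimeters/island counts are preserved). Overall, the cross-section is a single solid region. Undo the 55° rotation: the query point maps to (14.689, -4.242) in the un-rotated model frame. The nearest boundary edge runs (0.00, 0.00)→(17.50, 0.00); distance from the point to it = 4.24 mm. The point is not inside any of the regions above, so it lies outside the cross-section (4.24 mm from the nearest boundary).

outside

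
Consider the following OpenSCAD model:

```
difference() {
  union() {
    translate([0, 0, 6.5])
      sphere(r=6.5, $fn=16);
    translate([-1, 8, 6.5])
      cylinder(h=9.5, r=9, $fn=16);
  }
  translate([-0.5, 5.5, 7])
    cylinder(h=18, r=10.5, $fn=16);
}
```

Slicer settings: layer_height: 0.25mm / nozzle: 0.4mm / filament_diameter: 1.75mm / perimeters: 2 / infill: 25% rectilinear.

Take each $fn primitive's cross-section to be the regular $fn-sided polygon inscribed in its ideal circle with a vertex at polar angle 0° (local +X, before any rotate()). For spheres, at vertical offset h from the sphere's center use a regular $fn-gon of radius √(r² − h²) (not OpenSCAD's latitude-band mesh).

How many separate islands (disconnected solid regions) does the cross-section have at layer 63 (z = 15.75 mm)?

At z = 15.75 mm: the sphere is not intersected at this z (|z−center|=9.250 > r=6.5); the r=9 cylinder at (-1, 8) contributes a regular 16-gon of circumradius 9; Combining (union): only the r=9 cylinder at (-1, 8) is present, so the union is just that shape — 1 connected region; the r=10.5 cylinder at (-0.5, 5.5) gives a regular 16-gon of circumradius 10.5 (constant along its height); Subtracting the remaining from the first: starting from the result so far, the r=10.5 cylinder at (-0.5, 5.5) partially overlaps it — only the 235.06 mm² overlap (of its 337.53 mm²) is removed, clipping the outline — 1 connected region. Overall, the cross-section is a single solid region. Island count = 1.

1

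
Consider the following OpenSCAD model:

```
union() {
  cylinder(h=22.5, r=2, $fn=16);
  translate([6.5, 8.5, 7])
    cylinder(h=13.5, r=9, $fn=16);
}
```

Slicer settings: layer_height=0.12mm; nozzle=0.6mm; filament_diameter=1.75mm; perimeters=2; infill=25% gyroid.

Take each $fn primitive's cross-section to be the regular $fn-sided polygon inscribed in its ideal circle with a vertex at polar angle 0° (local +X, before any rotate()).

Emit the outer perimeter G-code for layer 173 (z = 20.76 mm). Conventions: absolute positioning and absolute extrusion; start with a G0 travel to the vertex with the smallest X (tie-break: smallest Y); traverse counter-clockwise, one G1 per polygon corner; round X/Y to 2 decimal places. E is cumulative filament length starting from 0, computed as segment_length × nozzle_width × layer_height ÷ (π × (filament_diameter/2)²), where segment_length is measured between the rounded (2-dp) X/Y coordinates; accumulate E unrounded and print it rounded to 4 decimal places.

At z = 20.76 mm: the cylinder: section is a regular 16-gon, circumradius r=2; the cylinder at (6.5, 8.5) is absent (z outside [7, 20.5]); Combining (union): only the r=2 cylinder is present, so the union is just that shape — 1 connected region. The outline is a single polygon with 16 vertices. Extrusion per mm of travel: 0.6 × 0.12 / (π × 0.875²) = 0.029934. Accumulating E over each segment gives final E = 0.3738.

G0 X-2.00 Y0.00 Z20.76
G1 X-1.85 Y-0.77 E0.0235
G1 X-1.41 Y-1.41 E0.0467
G1 X-0.77 Y-1.85 E0.0700
G1 X0.00 Y-2.00 E0.0935
G1 X0.77 Y-1.85 E0.1169
G1 X1.41 Y-1.41 E0.1402
G1 X1.85 Y-0.77 E0.1634
G1 X2.00 Y0.00 E0.1869
G1 X1.85 Y0.77 E0.2104
G1 X1.41 Y1.41 E0.2337
G1 X0.77 Y1.85 E0.2569
G1 X0.00 Y2.00 E0.2804
G1 X-0.77 Y1.85 E0.3039
G1 X-1.41 Y1.41 E0.3271
G1 X-1.85 Y0.77 E0.3504
G1 X-2.00 Y0.00 E0.3738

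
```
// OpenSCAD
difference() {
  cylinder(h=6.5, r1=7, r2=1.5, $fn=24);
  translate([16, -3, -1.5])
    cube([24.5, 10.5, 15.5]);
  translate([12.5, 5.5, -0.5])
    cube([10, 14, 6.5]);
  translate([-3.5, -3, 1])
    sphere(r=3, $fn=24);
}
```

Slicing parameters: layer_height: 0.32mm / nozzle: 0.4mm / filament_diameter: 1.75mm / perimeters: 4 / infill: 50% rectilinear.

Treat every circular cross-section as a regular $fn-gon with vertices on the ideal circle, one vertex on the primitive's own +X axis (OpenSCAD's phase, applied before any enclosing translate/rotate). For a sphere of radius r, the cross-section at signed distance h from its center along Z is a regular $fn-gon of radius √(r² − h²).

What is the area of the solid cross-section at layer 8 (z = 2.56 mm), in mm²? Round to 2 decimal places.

62.56 mm²

At z = 2.56 mm: the cone contributes a regular 24-gon of circumradius 4.834 (interpolated between r1=7 and r2=1.5 at t=0.394) (area = (24/2)·4.834²·sin(360°/24) = 72.57 mm²); the cube at (16, -3) is present — its section is the full 24.5×10.5 rectangle (area 257.25 mm²); the cube at (12.5, 5.5) (footprint 10×14) is included at this height (area 140.00 mm²); the r=3 sphere at (-3.5, -3) slices to a regular 24-gon of circumradius 2.562 (√(r²−h²) with h=1.56 from center) (area = (24/2)·2.562²·sin(360°/24) = 20.39 mm²); After the difference (first − rest): starting from the cone (72.57 mm²), the 24.5×10.5 cube at (16, -3) misses the remaining region (no effect); the 10×14 cube at (12.5, 5.5) misses the remaining region (no effect); the r=3 sphere at (-3.5, -3) partially overlaps it — only the 10.01 mm² overlap (of its 20.39 mm²) is removed, clipping the outline — area = 62.56 mm². Overall, the cross-section is a single solid region. Net area = 62.56 mm².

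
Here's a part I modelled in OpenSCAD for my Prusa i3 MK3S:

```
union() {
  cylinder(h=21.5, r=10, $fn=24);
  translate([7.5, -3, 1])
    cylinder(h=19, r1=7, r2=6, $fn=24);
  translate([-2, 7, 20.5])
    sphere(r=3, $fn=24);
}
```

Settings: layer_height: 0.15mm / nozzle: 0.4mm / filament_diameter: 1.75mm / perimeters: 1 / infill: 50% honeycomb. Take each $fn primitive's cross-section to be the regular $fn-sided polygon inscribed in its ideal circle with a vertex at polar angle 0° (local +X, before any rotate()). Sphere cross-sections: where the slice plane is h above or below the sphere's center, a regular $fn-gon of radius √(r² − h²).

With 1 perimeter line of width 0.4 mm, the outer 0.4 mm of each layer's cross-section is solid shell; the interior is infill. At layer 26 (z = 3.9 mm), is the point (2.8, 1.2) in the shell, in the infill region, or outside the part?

At z = 3.9 mm: the r=10 cylinder gives a regular 24-gon of circumradius 10 (constant along its height); the cone at (7.5, -3) (r1=7→r2=6) has section circumradius 6.847 here — a regular 24-gon; the sphere at (-2, 7) is absent (|z−center|=16.600 > r=3); Merging all regions: the regions partially overlap (shared area 86.77 mm²), so overlapping operands fuse into one piece — 1 connected region. Overall, the cross-section is a single solid region. The nearest boundary edge runs (8.66, 5.00)→(9.23, 3.62); distance from the point to it = 6.87 mm. The point is inside the cross-section and 6.87 mm from the nearest boundary — more than the 0.4 mm shell width (1 × 0.4), so it's in the infill interior.

infill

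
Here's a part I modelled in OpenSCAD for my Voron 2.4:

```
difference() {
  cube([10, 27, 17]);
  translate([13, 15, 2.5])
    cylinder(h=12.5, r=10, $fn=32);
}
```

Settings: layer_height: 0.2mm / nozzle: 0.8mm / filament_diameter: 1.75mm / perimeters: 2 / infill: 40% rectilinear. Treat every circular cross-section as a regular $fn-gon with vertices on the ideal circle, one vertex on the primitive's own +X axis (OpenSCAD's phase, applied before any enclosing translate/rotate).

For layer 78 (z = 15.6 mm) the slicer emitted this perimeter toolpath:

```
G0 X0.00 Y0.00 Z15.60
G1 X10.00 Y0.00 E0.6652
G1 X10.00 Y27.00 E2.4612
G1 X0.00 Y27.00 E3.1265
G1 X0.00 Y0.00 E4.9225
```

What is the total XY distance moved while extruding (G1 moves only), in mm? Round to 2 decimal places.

74.00 mm

Sum the Euclidean lengths of each G1 segment: total = 74.00 mm.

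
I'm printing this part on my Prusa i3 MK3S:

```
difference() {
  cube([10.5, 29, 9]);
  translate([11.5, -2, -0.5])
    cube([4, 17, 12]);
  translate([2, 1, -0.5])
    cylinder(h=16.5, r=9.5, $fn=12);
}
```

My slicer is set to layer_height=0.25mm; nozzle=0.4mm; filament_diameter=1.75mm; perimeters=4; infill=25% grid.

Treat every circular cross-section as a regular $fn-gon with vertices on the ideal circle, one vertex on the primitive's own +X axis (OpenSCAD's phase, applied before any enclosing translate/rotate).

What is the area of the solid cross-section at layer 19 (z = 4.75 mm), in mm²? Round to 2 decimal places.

209.71 mm²

At z = 4.75 mm: the cube is present — its section is the full 10.5×29 rectangle (area 304.50 mm²); the 4×17 cube at (11.5, -2) contributes its full rectangle (area 68.00 mm²); the r=9.5 cylinder at (2, 1) gives a regular 12-gon of circumradius 9.5 (constant along its height) (area = (12/2)·9.500²·sin(360°/12) = 270.75 mm²); Taking the first minus the rest: starting from the 10.5×29 cube (304.50 mm²), the 4×17 cube at (11.5, -2) misses the remaining region (no effect); the r=9.5 cylinder at (2, 1) partially overlaps it — only the 94.79 mm² overlap (of its 270.75 mm²) is removed, clipping the outline — area = 209.71 mm². Overall, the cross-section is a single solid region. Net area = 209.71 mm².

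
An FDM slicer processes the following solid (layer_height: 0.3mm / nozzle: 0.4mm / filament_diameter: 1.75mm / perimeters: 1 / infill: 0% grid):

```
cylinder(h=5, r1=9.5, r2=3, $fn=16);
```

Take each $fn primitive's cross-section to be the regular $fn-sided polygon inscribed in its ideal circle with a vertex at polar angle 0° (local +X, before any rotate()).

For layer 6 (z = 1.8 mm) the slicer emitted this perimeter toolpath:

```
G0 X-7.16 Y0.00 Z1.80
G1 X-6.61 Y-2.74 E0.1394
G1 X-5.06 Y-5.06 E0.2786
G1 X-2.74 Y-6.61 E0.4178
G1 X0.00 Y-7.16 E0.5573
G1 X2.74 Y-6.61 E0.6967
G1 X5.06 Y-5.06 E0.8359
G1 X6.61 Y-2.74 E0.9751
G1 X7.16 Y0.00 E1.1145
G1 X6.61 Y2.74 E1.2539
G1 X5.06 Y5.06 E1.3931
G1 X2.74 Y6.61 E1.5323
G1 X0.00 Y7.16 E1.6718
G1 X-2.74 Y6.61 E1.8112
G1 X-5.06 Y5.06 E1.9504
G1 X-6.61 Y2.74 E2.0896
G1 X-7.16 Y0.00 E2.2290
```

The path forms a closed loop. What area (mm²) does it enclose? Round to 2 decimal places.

156.80 mm²

Apply the shoelace formula to the sequence of (X, Y) vertices; enclosed area = 156.80 mm².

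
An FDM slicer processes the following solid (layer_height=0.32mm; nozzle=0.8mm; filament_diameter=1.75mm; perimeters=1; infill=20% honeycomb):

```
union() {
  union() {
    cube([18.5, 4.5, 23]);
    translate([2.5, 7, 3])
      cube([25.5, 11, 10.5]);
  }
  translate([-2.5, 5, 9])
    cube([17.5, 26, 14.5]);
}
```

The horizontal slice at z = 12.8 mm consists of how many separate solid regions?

2

At z = 12.8 mm: the cube (footprint 18.5×4.5) is included at this height; the cube at (2.5, 7) is present — its section is the full 25.5×11 rectangle; Taking the union: the 2 present regions are separate (no shared area or edge), so areas and boundary lengths simply add and each stays a separate island — 2 connected regions; the 17.5×26 cube at (-2.5, 5) contributes its full rectangle; Merging all regions: the regions partially overlap (shared area 137.50 mm²), so overlapping operands fuse into one piece — 2 connected regions. The result has 2 disconnected regions.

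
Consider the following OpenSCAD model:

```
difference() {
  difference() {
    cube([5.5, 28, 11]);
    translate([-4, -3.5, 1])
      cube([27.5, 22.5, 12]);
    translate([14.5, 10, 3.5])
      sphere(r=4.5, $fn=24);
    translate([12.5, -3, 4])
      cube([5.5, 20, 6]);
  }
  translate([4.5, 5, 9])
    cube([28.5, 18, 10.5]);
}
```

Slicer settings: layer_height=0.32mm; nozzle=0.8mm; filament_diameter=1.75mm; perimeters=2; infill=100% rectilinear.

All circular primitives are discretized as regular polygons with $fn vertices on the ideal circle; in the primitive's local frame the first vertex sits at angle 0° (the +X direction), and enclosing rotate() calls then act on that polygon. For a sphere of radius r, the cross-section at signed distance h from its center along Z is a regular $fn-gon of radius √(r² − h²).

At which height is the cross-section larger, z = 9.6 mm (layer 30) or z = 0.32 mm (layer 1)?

layer 1 (z = 0.32 mm)

Layer 30 (z = 9.6): the 5.5×28 cube contributes its full rectangle (area 154.00 mm²); the 27.5×22.5 cube at (-4, -3.5) contributes its full rectangle (area 618.75 mm²); the sphere at (14.5, 10) is not intersected at this z (|z−center|=6.100 > r=4.5); the cube at (12.5, -3) is present — its section is the full 5.5×20 rectangle (area 110.00 mm²); After the difference (first − rest): starting from the 5.5×28 cube (154.00 mm²), the 27.5×22.5 cube at (-4, -3.5) partially overlaps it — only the 104.50 mm² overlap (of its 618.75 mm²) is removed, clipping the outline; the 5.5×20 cube at (12.5, -3) misses the remaining region (no effect) — area = 49.50 mm²; the cube at (4.5, 5) (footprint 28.5×18) is included at this height (area 513.00 mm²); After the difference (first − rest): starting from the result so far (49.50 mm²), the 28.5×18 cube at (4.5, 5) partially overlaps it — only the 4.00 mm² overlap (of its 513.00 mm²) is removed, clipping the outline — area = 45.50 mm². So its area = 45.50 mm². Layer 1 (z = 0.32): the cube is present — its section is the full 5.5×28 rectangle (area 154.00 mm²); the cube at (-4, -3.5) does not reach this height (z outside [1, 13]); the sphere at (14.5, 10): section is a regular 24-gon, circumradius = √(r²−h²) = √(4.5²−3.18²) = 3.184 (area = (24/2)·3.184²·sin(360°/24) = 31.49 mm²); the cube at (12.5, -3) is absent (z outside [4, 10]); Subtracting the remaining from the first: starting from the 5.5×28 cube (154.00 mm²), the r=4.5 sphere at (14.5, 10) misses the remaining region (no effect) — area = 154.00 mm²; the cube at (4.5, 5) is absent (z outside [9, 19.5]); Subtracting the remaining from the first: none of the subtracted shapes is present at this height, so that combined region is unchanged — area = 154.00 mm². So its area = 154.00 mm². Layer 1 is larger (154.00 vs 45.50 mm²).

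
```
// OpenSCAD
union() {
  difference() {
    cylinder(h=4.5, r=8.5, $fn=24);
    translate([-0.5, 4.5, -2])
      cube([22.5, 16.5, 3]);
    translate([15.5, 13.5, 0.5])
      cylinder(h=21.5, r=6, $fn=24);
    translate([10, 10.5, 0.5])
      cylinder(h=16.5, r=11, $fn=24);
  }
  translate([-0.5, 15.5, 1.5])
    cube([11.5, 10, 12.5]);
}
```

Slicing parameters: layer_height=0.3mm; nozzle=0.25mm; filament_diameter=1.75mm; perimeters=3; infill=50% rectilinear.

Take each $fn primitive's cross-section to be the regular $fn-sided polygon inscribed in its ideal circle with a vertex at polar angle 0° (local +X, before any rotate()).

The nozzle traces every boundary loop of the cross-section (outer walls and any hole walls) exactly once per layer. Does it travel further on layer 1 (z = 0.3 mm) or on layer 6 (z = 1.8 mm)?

Layer 1 (z = 0.3): the r=8.5 cylinder contributes a regular 24-gon of circumradius 8.5 (perimeter = 2·24·8.500·sin(180°/24) = 53.25 mm); the 22.5×16.5 cube at (-0.5, 4.5) contributes its full rectangle (perimeter 78.00 mm); the cylinder at (15.5, 13.5) does not reach this height (z outside [0.5, 22]); the cylinder at (10, 10.5) does not reach this height (z outside [0.5, 17]); Taking the first minus the rest: starting from the r=8.5 cylinder, the 22.5×16.5 cube at (-0.5, 4.5) partially overlaps it — only the 21.92 mm² overlap (of its 371.25 mm²) is removed, clipping the outline — boundary = 55.79 mm; the cube at (-0.5, 15.5) does not reach this height (z outside [1.5, 14]); Merging all regions: only that combined region is present, so the union is just that shape — boundary = 55.79 mm. So its perimeter = 55.79 mm. Layer 6 (z = 1.8): the r=8.5 cylinder gives a regular 24-gon of circumradius 8.5 (constant along its height) (perimeter = 2·24·8.500·sin(180°/24) = 53.25 mm); the cube at (-0.5, 4.5) is not intersected at this z (z outside [-2, 1]); the r=6 cylinder at (15.5, 13.5) contributes a regular 24-gon of circumradius 6 (perimeter = 2·24·6.000·sin(180°/24) = 37.59 mm); the cylinder at (10, 10.5): section is a regular 24-gon, circumradius r=11 (perimeter = 2·24·11.000·sin(180°/24) = 68.92 mm); Taking the first minus the rest: starting from the r=8.5 cylinder, the r=6 cylinder at (15.5, 13.5) misses the remaining region (no effect); the r=11 cylinder at (10, 10.5) partially overlaps it — only the 42.67 mm² overlap (of its 375.81 mm²) is removed, clipping the outline — boundary = 52.47 mm; the 11.5×10 cube at (-0.5, 15.5) contributes its full rectangle (perimeter 43.00 mm); Merging all regions: the 2 present regions are separate (no shared area or edge), so areas and boundary lengths simply add and each stays a separate island — boundary = 95.47 mm. So its perimeter = 95.47 mm. Layer 6 is larger (95.47 vs 55.79 mm).

layer 6 (z = 1.8 mm)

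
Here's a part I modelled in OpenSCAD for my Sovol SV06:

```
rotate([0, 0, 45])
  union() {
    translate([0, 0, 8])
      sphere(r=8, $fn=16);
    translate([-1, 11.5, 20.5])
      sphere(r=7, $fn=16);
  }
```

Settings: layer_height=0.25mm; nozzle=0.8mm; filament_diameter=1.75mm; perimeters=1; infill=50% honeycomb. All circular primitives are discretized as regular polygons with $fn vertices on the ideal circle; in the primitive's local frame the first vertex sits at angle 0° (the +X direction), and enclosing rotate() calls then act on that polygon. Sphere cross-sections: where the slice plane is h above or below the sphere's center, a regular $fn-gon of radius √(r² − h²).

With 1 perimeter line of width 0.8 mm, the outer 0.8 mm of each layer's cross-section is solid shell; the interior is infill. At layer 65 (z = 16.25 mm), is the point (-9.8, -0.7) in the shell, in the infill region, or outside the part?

outside

At z = 16.25 mm: the sphere is not intersected at this z (|z−center|=8.250 > r=8); the r=7 sphere at (-1, 11.5) slices to a regular 16-gon of circumradius 5.562 (√(r²−h²) with h=4.25 from center); Taking the union: only the r=7 sphere at (-1, 11.5) is present, so the union is just that shape — 1 connected region; (rotated 45° about Z; rotation is an isometry so areas/perimeters/island counts are preserved). Overall, the cross-section is a single solid region. Undo the 45° rotation: the query point maps to (-7.425, 6.435) in the un-rotated model frame. The nearest boundary edge runs (-6.14, 9.37)→(-4.93, 7.57); distance from the point to it = 2.70 mm. The point is not inside any of the regions above, so it lies outside the cross-section (2.70 mm from the nearest boundary).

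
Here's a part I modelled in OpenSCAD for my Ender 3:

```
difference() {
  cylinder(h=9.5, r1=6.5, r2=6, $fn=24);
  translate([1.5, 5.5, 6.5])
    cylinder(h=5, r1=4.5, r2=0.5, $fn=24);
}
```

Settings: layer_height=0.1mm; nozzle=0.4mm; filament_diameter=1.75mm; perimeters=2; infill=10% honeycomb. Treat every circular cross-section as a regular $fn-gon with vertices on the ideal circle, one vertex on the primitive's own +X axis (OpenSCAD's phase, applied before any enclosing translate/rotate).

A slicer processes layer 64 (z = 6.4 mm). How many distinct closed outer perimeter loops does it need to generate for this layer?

1

At z = 6.4 mm: the cone (r1=6.5→r2=6) has section circumradius 6.163 here — a regular 24-gon; the cone at (1.5, 5.5) does not reach this height (z outside [6.5, 11.5]); Taking the first minus the rest: none of the subtracted shapes is present at this height, so the cone is unchanged — 1 connected region. The result has 1 disconnected region.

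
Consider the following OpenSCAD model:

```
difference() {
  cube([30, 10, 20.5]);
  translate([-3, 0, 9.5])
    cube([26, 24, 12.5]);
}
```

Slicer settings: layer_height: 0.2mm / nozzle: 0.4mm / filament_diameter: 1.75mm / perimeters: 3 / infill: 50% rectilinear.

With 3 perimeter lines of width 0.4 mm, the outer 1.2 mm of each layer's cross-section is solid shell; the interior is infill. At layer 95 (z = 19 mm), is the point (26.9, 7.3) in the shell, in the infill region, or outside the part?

At z = 19 mm: the cube (footprint 30×10) is included at this height; the cube at (-3, 0) (footprint 26×24) is included at this height; After the difference (first − rest): starting from the 30×10 cube, the 26×24 cube at (-3, 0) partially overlaps it — only the 230.00 mm² overlap (of its 624.00 mm²) is removed, clipping the outline — 1 connected region. Overall, the cross-section is a single solid region. The nearest boundary edge runs (23.00, 10.00)→(30.00, 10.00); distance from the point to it = 2.70 mm. The point is inside the cross-section and 2.70 mm from the nearest boundary — more than the 1.2 mm shell width (3 × 0.4), so it's in the infill interior.

infill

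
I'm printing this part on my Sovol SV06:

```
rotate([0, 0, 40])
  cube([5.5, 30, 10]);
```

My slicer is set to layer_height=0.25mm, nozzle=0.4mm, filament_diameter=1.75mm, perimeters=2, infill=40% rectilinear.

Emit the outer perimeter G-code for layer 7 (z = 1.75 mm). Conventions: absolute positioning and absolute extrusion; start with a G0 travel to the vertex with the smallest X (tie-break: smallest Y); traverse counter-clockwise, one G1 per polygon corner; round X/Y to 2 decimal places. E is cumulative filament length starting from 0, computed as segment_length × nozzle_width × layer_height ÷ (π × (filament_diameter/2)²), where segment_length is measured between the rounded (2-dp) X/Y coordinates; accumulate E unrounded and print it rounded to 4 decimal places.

G0 X-19.28 Y22.98 Z1.75
G1 X0.00 Y0.00 E1.2471
G1 X4.21 Y3.54 E1.4758
G1 X-15.07 Y26.52 E2.7229
G1 X-19.28 Y22.98 E2.9516

At z = 1.75 mm: the cube (footprint 5.5×30) is included at this height; (rotated 40° about Z; rotation is an isometry so areas/perimeters/island counts are preserved). The outline is a single polygon with 4 vertices. Extrusion per mm of travel: 0.4 × 0.25 / (π × 0.875²) = 0.041575. Accumulating E over each segment gives final E = 2.9516.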